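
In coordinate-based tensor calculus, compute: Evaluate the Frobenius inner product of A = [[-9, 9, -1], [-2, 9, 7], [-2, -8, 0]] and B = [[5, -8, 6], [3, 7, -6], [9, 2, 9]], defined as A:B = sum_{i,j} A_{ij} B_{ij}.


A:B = sum over all i,j of A_{ij} * B_{ij}.
Row 1: -9*5=-45, 9*-8=-72, -1*6=-6 => row sum = -123
Row 2: -2*3=-6, 9*7=63, 7*-6=-42 => row sum = 15
Row 3: -2*9=-18, -8*2=-16, 0*9=0 => row sum = -34
Total = -123 + 15 + -34 = -142

-142


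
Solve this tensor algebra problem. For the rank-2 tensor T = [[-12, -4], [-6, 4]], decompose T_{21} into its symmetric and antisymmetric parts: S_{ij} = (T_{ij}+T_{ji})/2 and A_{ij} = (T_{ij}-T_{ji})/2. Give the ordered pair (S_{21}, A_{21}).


T_{21} = -6
T_{12} = -4
S_{21} = (-6 + -4)/2 = -10/2 = -5
A_{21} = (-6 - -4)/2 = -2/2 = -1
Check: S + A = -5 + -1 = -6 = T_{21}.

(-5, -1)


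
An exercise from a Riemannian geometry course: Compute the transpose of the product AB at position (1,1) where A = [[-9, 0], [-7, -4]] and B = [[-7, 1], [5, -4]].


(AB)^T_{ij} = (AB)_{ji} = sum_k A_{jk} B_{ki}.
For i=1, j=1 we need (AB)_{11}:
A_{11} * B_{11} = -9 * -7 = 63
A_{12} * B_{21} = 0 * 5 = 0
Sum = 63 + 0 = 63

63


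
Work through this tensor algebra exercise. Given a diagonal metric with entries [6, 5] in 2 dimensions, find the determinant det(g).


For a diagonal metric, the determinant is the product of diagonal entries.
Diagonal entries: 6, 5
det(g) = 6 * 5 = 30

30


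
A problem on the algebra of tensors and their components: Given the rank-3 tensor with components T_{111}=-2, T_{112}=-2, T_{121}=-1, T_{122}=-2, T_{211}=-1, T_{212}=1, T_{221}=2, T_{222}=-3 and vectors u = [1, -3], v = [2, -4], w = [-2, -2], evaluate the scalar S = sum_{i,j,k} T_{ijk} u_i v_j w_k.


S = sum over i,j,k of T_{ijk} u_i v_j w_k. Expanding all 8 terms:
T_{111}*u_1*v_1*w_1 = -2*1*2*-2 = 8  (running total: 8)
T_{112}*u_1*v_1*w_2 = -2*1*2*-2 = 8  (running total: 16)
T_{121}*u_1*v_2*w_1 = -1*1*-4*-2 = -8  (running total: 8)
T_{122}*u_1*v_2*w_2 = -2*1*-4*-2 = -16  (running total: -8)
T_{211}*u_2*v_1*w_1 = -1*-3*2*-2 = -12  (running total: -20)
T_{212}*u_2*v_1*w_2 = 1*-3*2*-2 = 12  (running total: -8)
T_{221}*u_2*v_2*w_1 = 2*-3*-4*-2 = -48  (running total: -56)
T_{222}*u_2*v_2*w_2 = -3*-3*-4*-2 = 72  (running total: 16)
S = 16

16


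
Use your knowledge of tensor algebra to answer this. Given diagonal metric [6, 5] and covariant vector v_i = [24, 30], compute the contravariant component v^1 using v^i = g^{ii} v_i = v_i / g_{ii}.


To raise an index with a diagonal metric: v^i = v_i / g_{ii}.
For index 1: v_1 = 24, g_{11} = 6
v^1 = 24 / 6 = 4

4


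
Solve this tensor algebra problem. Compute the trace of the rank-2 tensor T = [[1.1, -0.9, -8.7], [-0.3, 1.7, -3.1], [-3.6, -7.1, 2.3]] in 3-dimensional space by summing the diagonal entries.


The contraction (trace) of a rank-2 tensor is the sum of its diagonal elements.
Diagonal entries: A[1,1] = 1.1, A[2,2] = 1.7, A[3,3] = 2.3
Tr(A) = 1.1 + 1.7 + 2.3 = 5.1

5.1


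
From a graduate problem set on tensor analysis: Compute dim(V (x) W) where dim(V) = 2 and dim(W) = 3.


The dimension of a tensor product is the product of dimensions.
dim(V) = 2, dim(W) = 3
dim(V (x) W) = 2 * 3 = 6

6


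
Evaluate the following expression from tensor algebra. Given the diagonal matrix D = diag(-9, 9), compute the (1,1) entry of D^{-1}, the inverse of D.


For a diagonal matrix, the inverse has entries (D^{-1})_{ii} = 1/d_{ii}.
The diagonal entries are: d_{11} = -9, d_{22} = 9
We need (D^{-1})_{11} = 1/d_{11} = 1/-9 = -1/9

-1/9


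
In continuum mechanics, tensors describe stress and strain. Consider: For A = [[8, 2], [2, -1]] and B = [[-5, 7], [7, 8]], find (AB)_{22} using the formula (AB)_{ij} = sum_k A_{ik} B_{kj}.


(AB)_{ij} = sum_k A_{ik} B_{kj}.
For i=2, j=2:
A_{21} * B_{12} = 2 * 7 = 14
A_{22} * B_{22} = -1 * 8 = -8
Sum = 14 + -8 = 6

6


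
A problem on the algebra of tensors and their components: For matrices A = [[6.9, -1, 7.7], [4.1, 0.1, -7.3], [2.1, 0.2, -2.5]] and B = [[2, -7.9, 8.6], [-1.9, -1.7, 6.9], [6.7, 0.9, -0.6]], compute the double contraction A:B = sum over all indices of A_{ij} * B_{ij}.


A:B = sum over all i,j of A_{ij} * B_{ij}.
Row 1: 6.9*2=13.8, -1*-7.9=7.9, 7.7*8.6=66.22 => row sum = 87.92
Row 2: 4.1*-1.9=-7.79, 0.1*-1.7=-0.17, -7.3*6.9=-50.37 => row sum = -58.33
Row 3: 2.1*6.7=14.07, 0.2*0.9=0.18, -2.5*-0.6=1.5 => row sum = 15.75
Total = 87.92 + -58.33 + 15.75 = 45.34

45.34


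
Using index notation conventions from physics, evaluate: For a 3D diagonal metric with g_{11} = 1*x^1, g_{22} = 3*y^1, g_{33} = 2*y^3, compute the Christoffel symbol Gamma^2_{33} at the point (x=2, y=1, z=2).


For a diagonal metric, Gamma^k_{ij} = (1/2) g^{kk} (dg_{ik}/dx_j + dg_{jk}/dx_i - dg_{ij}/dx_k).
The metric is diagonal, so g_{ab} = 0 for a != b.
At the given point: g_{11} = 2, g_{22} = 3, g_{33} = 2
g^{22} = 1/3
dg_{32}/dx_3 = 0 (off-diagonal)
dg_{32}/dx_3 = 0 (off-diagonal)
dg_{33}/dx_2 = dg_{33}/dx_2 = 6
Numerator = 0 + 0 - 6 = -6
Gamma^2_{33} = -6 / (2 * 3) = -1

-1


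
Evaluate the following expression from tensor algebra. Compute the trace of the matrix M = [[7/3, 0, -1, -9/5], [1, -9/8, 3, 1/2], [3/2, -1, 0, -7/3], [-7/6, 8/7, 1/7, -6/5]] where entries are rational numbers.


The trace is the sum of diagonal entries.
Diagonal: M[1,1] = 7/3, M[2,2] = -9/8, M[3,3] = 0, M[4,4] = -6/5
Tr(M) = 7/3 + -9/8 + 0 + -6/5
Computing step by step:
After adding M[1,1]: 7/3
After adding M[2,2]: 29/24
After adding M[3,3]: 29/24
After adding M[4,4]: 1/120
Tr(M) = 1/120

1/120


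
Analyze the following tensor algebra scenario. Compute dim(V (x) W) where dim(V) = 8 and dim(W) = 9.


The dimension of a tensor product is the product of dimensions.
dim(V) = 8, dim(W) = 9
dim(V (x) W) = 8 * 9 = 72

72


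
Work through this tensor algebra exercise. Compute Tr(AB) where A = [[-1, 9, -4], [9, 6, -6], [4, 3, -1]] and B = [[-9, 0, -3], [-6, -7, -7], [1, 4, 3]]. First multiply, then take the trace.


Tr(AB) = sum_i (AB)_{ii} where (AB)_{ii} = sum_k A_{ik} B_{ki}.
(AB)_{11} = -1*-9 + 9*-6 + -4*1 = -49
(AB)_{22} = 9*0 + 6*-7 + -6*4 = -66
(AB)_{33} = 4*-3 + 3*-7 + -1*3 = -36
Tr(AB) = -49 + -66 + -36 = -151

-151


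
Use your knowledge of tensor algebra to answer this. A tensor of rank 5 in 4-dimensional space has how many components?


The number of components of a rank-r tensor in d dimensions is d^r.
Here d = 4 and r = 5.
4^5 = 1024

1024


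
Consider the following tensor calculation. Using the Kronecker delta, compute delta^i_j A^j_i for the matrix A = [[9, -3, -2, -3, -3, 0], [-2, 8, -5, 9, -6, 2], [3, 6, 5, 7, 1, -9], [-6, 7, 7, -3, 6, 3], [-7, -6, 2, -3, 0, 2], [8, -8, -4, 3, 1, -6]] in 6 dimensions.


The contraction (trace) of a rank-2 tensor is the sum of its diagonal elements.
Diagonal entries: A[1,1] = 9, A[2,2] = 8, A[3,3] = 5, A[4,4] = -3, A[5,5] = 0, A[6,6] = -6
Tr(A) = 9 + 8 + 5 + -3 + 0 + -6 = 13

13


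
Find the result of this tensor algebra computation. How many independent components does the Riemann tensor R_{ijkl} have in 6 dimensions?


The Riemann tensor in d dimensions has d^2(d^2 - 1)/12 independent components.
d = 6, so d^2 = 36
d^2 - 1 = 35
d^2(d^2 - 1) = 36 * 35 = 1260
Divide by 12: 1260 / 12 = 105

105


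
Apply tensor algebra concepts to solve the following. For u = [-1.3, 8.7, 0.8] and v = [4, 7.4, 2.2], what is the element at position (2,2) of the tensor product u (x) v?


The outer product entry T_{ij} = u_i * v_j.
We need i=2, j=2.
u_2 = 8.7, v_2 = 7.4
T_{2,2} = 8.7 * 7.4 = 64.38

64.38


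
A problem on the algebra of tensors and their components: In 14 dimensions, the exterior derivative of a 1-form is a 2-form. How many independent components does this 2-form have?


The exterior derivative of a p-form is a (p+1)-form.
Its number of independent components is C(n, p+1).
n = 14, p+1 = 2
C(14, 2) = 91

91


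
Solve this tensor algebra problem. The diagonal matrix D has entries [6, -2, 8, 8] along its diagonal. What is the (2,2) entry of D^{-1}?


For a diagonal matrix, the inverse has entries (D^{-1})_{ii} = 1/d_{ii}.
The diagonal entries are: d_{11} = 6, d_{22} = -2, d_{33} = 8, d_{44} = 8
We need (D^{-1})_{22} = 1/d_{22} = 1/-2 = -1/2

-1/2


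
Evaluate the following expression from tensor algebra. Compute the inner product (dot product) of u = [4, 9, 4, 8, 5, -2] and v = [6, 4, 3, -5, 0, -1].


The inner product u . v = sum of u_i * v_i.
Term-by-term: 4 * 6, 9 * 4, 4 * 3, 8 * -5, 5 * 0, -2 * -1
Products: 24, 36, 12, -40, 0, 2
Sum = 24 + 36 + 12 + -40 + 0 + 2 = 34

34


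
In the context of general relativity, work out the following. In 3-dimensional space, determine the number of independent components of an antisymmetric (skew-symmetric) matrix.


An antisymmetric rank-2 tensor satisfies A_{ij} = -A_{ji}, so diagonal entries are zero.
The independent components are the upper-triangular entries: C(n, 2) = n(n-1)/2.
n = 3
C(3, 2) = 3 * 2 / 2 = 6 / 2 = 3

3


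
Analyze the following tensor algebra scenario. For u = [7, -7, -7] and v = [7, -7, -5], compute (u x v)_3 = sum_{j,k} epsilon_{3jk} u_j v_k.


(u x v)_3 = sum_{j,k} epsilon_{3jk} u_j v_k. Only permutations of (1,2,3) contribute; the two non-zero terms are:
eps_{312} u_1 v_2 = 1 * 7 * -7 = -49
eps_{321} u_2 v_1 = -1 * -7 * 7 = 49
(u x v)_3 = 0

0


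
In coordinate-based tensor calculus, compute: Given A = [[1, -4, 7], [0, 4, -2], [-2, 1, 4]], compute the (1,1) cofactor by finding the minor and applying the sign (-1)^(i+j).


To find cofactor C_{11}, delete row 1 and column 1.
The resulting 2x2 submatrix is: [[4, -2], [1, 4]]
Minor M_{11} = 4*4 - -2*1
  = 16 - -2 = 18
Sign = (-1)^(1+1) = (-1)^2 = 1
Cofactor C_{11} = 1 * 18 = 18

18


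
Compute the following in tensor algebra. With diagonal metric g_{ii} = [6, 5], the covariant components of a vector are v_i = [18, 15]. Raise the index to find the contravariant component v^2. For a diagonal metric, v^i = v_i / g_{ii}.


To raise an index with a diagonal metric: v^i = v_i / g_{ii}.
For index 2: v_2 = 15, g_{22} = 5
v^2 = 15 / 5 = 3

3


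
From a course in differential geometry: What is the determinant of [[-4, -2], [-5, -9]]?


For a 2x2 matrix [[a, b], [c, d]], det = a*d - b*c.
a = -4, b = -2, c = -5, d = -9
a*d = -4 * -9 = 36
b*c = -2 * -5 = 10
det = 36 - 10 = 26

26


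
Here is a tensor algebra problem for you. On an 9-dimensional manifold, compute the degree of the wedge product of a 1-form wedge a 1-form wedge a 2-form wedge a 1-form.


The degree of a wedge product is the sum of the degrees of the individual forms.
Degrees: 1, 1, 2, 1
Total degree = 1 + 1 + 2 + 1 = 5

5


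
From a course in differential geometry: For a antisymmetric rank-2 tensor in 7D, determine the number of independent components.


A antisymmetric rank-2 tensor in d dimensions has d(d-1)/2 independent components.
d = 7
d(d-1)/2 = 7 * 6 / 2 = 42 / 2 = 21

21


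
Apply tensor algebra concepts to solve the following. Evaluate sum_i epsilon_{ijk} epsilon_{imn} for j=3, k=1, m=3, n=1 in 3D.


Using the identity: epsilon_{ijk} epsilon_{imn} = delta_{jm} delta_{kn} - delta_{jn} delta_{km}.
delta_{33} = 1
delta_{11} = 1
delta_{31} = 0
delta_{13} = 0
Result = 1 * 1 - 0 * 0 = 1 - 0 = 1

1


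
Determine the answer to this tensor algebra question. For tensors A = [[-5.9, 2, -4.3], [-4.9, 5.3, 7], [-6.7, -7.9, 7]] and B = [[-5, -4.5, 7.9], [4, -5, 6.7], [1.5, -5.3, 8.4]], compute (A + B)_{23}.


Tensor addition is component-wise: (A + B)_{ij} = A_{ij} + B_{ij}.
A_{23} = 7
B_{23} = 6.7
(A + B)_{23} = 7 + 6.7 = 13.7

13.7


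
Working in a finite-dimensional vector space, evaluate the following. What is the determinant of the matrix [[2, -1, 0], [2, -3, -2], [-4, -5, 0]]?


Expanding along the first row, det(A) = a11*M_11 - a12*M_12 + a13*M_13, where M_1j is the (1,j) minor.
Minor M_11 = -3*0 - -2*-5 = -10
Minor M_12 = 2*0 - -2*-4 = -8
Minor M_13 = 2*-5 - -3*-4 = -22
det = 2*(-10) - -1*(-8) + 0*(-22)
    = -20 - 8 + 0
    = -28

-28


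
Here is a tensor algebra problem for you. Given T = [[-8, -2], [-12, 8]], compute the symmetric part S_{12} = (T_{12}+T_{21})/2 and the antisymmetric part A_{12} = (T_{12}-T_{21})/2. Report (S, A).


T_{12} = -2
T_{21} = -12
S_{12} = (-2 + -12)/2 = -14/2 = -7
A_{12} = (-2 - -12)/2 = 10/2 = 5
Check: S + A = -7 + 5 = -2 = T_{12}.

(-7, 5)


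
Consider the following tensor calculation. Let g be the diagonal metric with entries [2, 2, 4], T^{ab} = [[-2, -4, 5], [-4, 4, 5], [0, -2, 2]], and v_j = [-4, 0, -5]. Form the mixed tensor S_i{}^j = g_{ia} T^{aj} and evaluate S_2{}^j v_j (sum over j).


Step 1: lower the first index. For a diagonal metric, g_{ia} T^{aj} = g_{ii} T^{ij} (no sum on i).
g_{22} = 2
S_2{}^1 = 2 * T^{21} = 2 * -4 = -8
S_2{}^2 = 2 * T^{22} = 2 * 4 = 8
S_2{}^3 = 2 * T^{23} = 2 * 5 = 10
Step 2: contract S_2{}^j with v_j.
S_2{}^1 * v_1 = -8 * -4 = 32
S_2{}^2 * v_2 = 8 * 0 = 0
S_2{}^3 * v_3 = 10 * -5 = -50
Result = 32 + 0 + -50 = -18

-18


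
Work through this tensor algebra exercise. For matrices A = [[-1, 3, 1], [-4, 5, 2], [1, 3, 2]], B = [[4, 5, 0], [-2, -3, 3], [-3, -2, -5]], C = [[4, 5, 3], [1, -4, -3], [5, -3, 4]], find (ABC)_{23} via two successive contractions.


(ABC)_{23} = sum_m (AB)_{2m} C_{m3}. First compute row 2 of AB.
(AB)_{21} = -4*4 + 5*-2 + 2*-3 = -32
(AB)_{22} = -4*5 + 5*-3 + 2*-2 = -39
(AB)_{23} = -4*0 + 5*3 + 2*-5 = 5
Now contract with column 3 of C:
(AB)_{21} * C_{13} = -32 * 3 = -96
(AB)_{22} * C_{23} = -39 * -3 = 117
(AB)_{23} * C_{33} = 5 * 4 = 20
(ABC)_{23} = -96 + 117 + 20 = 41

41


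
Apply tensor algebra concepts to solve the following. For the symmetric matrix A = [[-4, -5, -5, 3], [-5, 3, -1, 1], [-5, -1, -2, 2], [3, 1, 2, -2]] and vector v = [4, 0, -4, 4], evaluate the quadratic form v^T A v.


First compute Av:
(Av)_1 = -4*4 + -5*0 + -5*-4 + 3*4 = 16
(Av)_2 = -5*4 + 3*0 + -1*-4 + 1*4 = -12
(Av)_3 = -5*4 + -1*0 + -2*-4 + 2*4 = -4
(Av)_4 = 3*4 + 1*0 + 2*-4 + -2*4 = -4
Av = [16, -12, -4, -4]
Then v^T (Av) = 4*16 + 0*-12 + -4*-4 + 4*-4
= 64 + 0 + 16 + -16 = 64

64


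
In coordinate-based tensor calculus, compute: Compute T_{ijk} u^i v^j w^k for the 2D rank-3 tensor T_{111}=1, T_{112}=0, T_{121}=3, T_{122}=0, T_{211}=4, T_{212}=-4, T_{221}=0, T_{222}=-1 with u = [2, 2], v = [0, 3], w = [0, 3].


S = sum over i,j,k of T_{ijk} u_i v_j w_k. Expanding all 8 terms:
T_{111}*u_1*v_1*w_1 = 1*2*0*0 = 0  (running total: 0)
T_{112}*u_1*v_1*w_2 = 0*2*0*3 = 0  (running total: 0)
T_{121}*u_1*v_2*w_1 = 3*2*3*0 = 0  (running total: 0)
T_{122}*u_1*v_2*w_2 = 0*2*3*3 = 0  (running total: 0)
T_{211}*u_2*v_1*w_1 = 4*2*0*0 = 0  (running total: 0)
T_{212}*u_2*v_1*w_2 = -4*2*0*3 = 0  (running total: 0)
T_{221}*u_2*v_2*w_1 = 0*2*3*0 = 0  (running total: 0)
T_{222}*u_2*v_2*w_2 = -1*2*3*3 = -18  (running total: -18)
S = -18

-18


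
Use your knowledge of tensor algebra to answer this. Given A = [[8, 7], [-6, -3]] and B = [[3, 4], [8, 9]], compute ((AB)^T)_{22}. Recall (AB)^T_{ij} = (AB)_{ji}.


(AB)^T_{ij} = (AB)_{ji} = sum_k A_{jk} B_{ki}.
For i=2, j=2 we need (AB)_{22}:
A_{21} * B_{12} = -6 * 4 = -24
A_{22} * B_{22} = -3 * 9 = -27
Sum = -24 + -27 = -51

-51


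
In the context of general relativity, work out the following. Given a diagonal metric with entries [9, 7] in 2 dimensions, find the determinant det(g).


For a diagonal metric, the determinant is the product of diagonal entries.
Diagonal entries: 9, 7
det(g) = 9 * 7 = 63

63


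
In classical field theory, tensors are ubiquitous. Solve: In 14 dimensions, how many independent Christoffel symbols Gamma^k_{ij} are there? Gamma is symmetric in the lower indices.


Christoffel symbols Gamma^k_{ij} are symmetric in i,j, so there are d * d(d+1)/2 independent symbols.
d = 14
d(d+1)/2 = 14 * 15 / 2 = 105
Total = 14 * 105 = 1470

1470


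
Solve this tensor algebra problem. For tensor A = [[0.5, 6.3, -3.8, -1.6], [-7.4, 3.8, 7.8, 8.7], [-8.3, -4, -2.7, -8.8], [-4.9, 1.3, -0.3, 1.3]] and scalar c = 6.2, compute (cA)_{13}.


Scalar multiplication: (cA)_{ij} = c * A_{ij}.
c = 6.2
A_{13} = -3.8
(cA)_{13} = 6.2 * -3.8 = -23.56

-23.56


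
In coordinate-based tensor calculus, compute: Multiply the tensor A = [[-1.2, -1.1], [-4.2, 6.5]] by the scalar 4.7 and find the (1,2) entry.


Scalar multiplication: (cA)_{ij} = c * A_{ij}.
c = 4.7
A_{12} = -1.1
(cA)_{12} = 4.7 * -1.1 = -5.17

-5.17


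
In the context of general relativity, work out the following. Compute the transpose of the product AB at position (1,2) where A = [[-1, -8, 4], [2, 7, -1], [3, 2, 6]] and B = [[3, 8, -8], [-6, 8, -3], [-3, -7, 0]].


(AB)^T_{ij} = (AB)_{ji} = sum_k A_{jk} B_{ki}.
For i=1, j=2 we need (AB)_{21}:
A_{21} * B_{11} = 2 * 3 = 6
A_{22} * B_{21} = 7 * -6 = -42
A_{23} * B_{31} = -1 * -3 = 3
Sum = 6 + -42 + 3 = -33

-33


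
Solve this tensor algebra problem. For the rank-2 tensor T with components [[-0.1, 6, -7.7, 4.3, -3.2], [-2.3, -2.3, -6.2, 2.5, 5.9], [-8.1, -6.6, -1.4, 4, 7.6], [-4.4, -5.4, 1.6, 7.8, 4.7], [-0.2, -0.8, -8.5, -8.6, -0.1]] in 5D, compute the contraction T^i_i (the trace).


The contraction (trace) of a rank-2 tensor is the sum of its diagonal elements.
Diagonal entries: A[1,1] = -0.1, A[2,2] = -2.3, A[3,3] = -1.4, A[4,4] = 7.8, A[5,5] = -0.1
Tr(A) = -0.1 + -2.3 + -1.4 + 7.8 + -0.1 = 3.9

3.9


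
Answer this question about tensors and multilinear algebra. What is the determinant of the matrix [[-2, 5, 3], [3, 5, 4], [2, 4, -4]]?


Expanding along the first row, det(A) = a11*M_11 - a12*M_12 + a13*M_13, where M_1j is the (1,j) minor.
Minor M_11 = 5*-4 - 4*4 = -36
Minor M_12 = 3*-4 - 4*2 = -20
Minor M_13 = 3*4 - 5*2 = 2
det = -2*(-36) - 5*(-20) + 3*(2)
    = 72 - -100 + 6
    = 178

178


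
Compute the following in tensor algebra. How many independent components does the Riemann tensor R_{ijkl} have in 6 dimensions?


The Riemann tensor in d dimensions has d^2(d^2 - 1)/12 independent components.
d = 6, so d^2 = 36
d^2 - 1 = 35
d^2(d^2 - 1) = 36 * 35 = 1260
Divide by 12: 1260 / 12 = 105

105


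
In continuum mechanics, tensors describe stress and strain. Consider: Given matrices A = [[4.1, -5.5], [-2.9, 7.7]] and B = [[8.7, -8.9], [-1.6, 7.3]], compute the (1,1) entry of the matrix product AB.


(AB)_{ij} = sum_k A_{ik} B_{kj}.
For i=1, j=1:
A_{11} * B_{11} = 4.1 * 8.7 = 35.67
A_{12} * B_{21} = -5.5 * -1.6 = 8.8
Sum = 35.67 + 8.8 = 44.47

44.47


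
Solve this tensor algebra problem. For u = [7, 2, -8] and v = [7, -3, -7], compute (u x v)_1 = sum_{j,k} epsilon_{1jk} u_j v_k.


(u x v)_1 = sum_{j,k} epsilon_{1jk} u_j v_k. Only permutations of (1,2,3) contribute; the two non-zero terms are:
eps_{123} u_2 v_3 = 1 * 2 * -7 = -14
eps_{132} u_3 v_2 = -1 * -8 * -3 = -24
(u x v)_1 = -38

-38


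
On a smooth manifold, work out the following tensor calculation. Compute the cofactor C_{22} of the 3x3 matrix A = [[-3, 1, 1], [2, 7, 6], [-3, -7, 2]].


To find cofactor C_{22}, delete row 2 and column 2.
The resulting 2x2 submatrix is: [[-3, 1], [-3, 2]]
Minor M_{22} = -3*2 - 1*-3
  = -6 - -3 = -3
Sign = (-1)^(2+2) = (-1)^4 = 1
Cofactor C_{22} = 1 * -3 = -3

-3


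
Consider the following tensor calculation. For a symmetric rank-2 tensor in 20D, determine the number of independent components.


A symmetric rank-2 tensor in d dimensions has d(d+1)/2 independent components.
d = 20
d(d+1)/2 = 20 * 21 / 2 = 420 / 2 = 210

210


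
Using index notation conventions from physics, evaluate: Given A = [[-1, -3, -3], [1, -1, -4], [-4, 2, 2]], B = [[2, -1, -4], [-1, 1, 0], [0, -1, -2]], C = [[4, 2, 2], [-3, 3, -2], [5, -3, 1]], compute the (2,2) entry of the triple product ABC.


(ABC)_{22} = sum_m (AB)_{2m} C_{m2}. First compute row 2 of AB.
(AB)_{21} = 1*2 + -1*-1 + -4*0 = 3
(AB)_{22} = 1*-1 + -1*1 + -4*-1 = 2
(AB)_{23} = 1*-4 + -1*0 + -4*-2 = 4
Now contract with column 2 of C:
(AB)_{21} * C_{12} = 3 * 2 = 6
(AB)_{22} * C_{22} = 2 * 3 = 6
(AB)_{23} * C_{32} = 4 * -3 = -12
(ABC)_{22} = 6 + 6 + -12 = 0

0


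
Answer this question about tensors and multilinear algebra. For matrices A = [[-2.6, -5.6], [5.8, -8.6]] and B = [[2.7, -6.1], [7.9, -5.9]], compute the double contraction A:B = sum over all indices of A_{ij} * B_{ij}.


A:B = sum over all i,j of A_{ij} * B_{ij}.
Row 1: -2.6*2.7=-7.02, -5.6*-6.1=34.16 => row sum = 27.14
Row 2: 5.8*7.9=45.82, -8.6*-5.9=50.74 => row sum = 96.56
Total = 27.14 + 96.56 = 123.7

123.7


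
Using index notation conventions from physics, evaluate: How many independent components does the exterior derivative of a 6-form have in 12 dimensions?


The exterior derivative of a p-form is a (p+1)-form.
Its number of independent components is C(n, p+1).
n = 12, p+1 = 7
C(12, 7) = 792

792


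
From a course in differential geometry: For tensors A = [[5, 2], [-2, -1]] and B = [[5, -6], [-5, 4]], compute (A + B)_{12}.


Tensor addition is component-wise: (A + B)_{ij} = A_{ij} + B_{ij}.
A_{12} = 2
B_{12} = -6
(A + B)_{12} = 2 + -6 = -4

-4


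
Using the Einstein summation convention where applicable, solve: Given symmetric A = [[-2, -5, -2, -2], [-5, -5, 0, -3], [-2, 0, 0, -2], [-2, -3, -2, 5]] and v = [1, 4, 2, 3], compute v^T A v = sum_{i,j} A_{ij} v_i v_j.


First compute Av:
(Av)_1 = -2*1 + -5*4 + -2*2 + -2*3 = -32
(Av)_2 = -5*1 + -5*4 + 0*2 + -3*3 = -34
(Av)_3 = -2*1 + 0*4 + 0*2 + -2*3 = -8
(Av)_4 = -2*1 + -3*4 + -2*2 + 5*3 = -3
Av = [-32, -34, -8, -3]
Then v^T (Av) = 1*-32 + 4*-34 + 2*-8 + 3*-3
= -32 + -136 + -16 + -9 = -193

-193


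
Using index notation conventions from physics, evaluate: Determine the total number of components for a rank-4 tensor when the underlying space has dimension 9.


The number of components of a rank-r tensor in d dimensions is d^r.
Here d = 9 and r = 4.
9^4 = 6561

6561


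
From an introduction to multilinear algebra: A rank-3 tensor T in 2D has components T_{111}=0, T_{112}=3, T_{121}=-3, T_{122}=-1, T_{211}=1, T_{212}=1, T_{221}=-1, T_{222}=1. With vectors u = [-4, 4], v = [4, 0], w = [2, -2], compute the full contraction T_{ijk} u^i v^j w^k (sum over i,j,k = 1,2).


S = sum over i,j,k of T_{ijk} u_i v_j w_k. Expanding all 8 terms:
T_{111}*u_1*v_1*w_1 = 0*-4*4*2 = 0  (running total: 0)
T_{112}*u_1*v_1*w_2 = 3*-4*4*-2 = 96  (running total: 96)
T_{121}*u_1*v_2*w_1 = -3*-4*0*2 = 0  (running total: 96)
T_{122}*u_1*v_2*w_2 = -1*-4*0*-2 = 0  (running total: 96)
T_{211}*u_2*v_1*w_1 = 1*4*4*2 = 32  (running total: 128)
T_{212}*u_2*v_1*w_2 = 1*4*4*-2 = -32  (running total: 96)
T_{221}*u_2*v_2*w_1 = -1*4*0*2 = 0  (running total: 96)
T_{222}*u_2*v_2*w_2 = 1*4*0*-2 = 0  (running total: 96)
S = 96

96


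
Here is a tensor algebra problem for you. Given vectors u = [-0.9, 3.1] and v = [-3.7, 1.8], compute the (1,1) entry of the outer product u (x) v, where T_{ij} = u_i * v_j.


The outer product entry T_{ij} = u_i * v_j.
We need i=1, j=1.
u_1 = -0.9, v_1 = -3.7
T_{1,1} = -0.9 * -3.7 = 3.33

3.33


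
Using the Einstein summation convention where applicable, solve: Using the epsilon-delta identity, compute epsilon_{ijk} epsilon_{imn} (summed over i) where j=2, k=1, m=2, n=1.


Using the identity: epsilon_{ijk} epsilon_{imn} = delta_{jm} delta_{kn} - delta_{jn} delta_{km}.
delta_{22} = 1
delta_{11} = 1
delta_{21} = 0
delta_{12} = 0
Result = 1 * 1 - 0 * 0 = 1 - 0 = 1

1


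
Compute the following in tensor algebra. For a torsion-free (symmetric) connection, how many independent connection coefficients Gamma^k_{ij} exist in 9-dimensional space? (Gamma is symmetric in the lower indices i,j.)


Christoffel symbols Gamma^k_{ij} are symmetric in i,j, so there are d * d(d+1)/2 independent symbols.
d = 9
d(d+1)/2 = 9 * 10 / 2 = 45
Total = 9 * 45 = 405

405


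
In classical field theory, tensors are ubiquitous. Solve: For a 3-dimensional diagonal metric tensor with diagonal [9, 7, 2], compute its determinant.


For a diagonal metric, the determinant is the product of diagonal entries.
Diagonal entries: 9, 7, 2
det(g) = 9 * 7 * 2 = 126

126


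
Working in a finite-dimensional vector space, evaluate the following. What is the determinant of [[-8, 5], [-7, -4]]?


For a 2x2 matrix [[a, b], [c, d]], det = a*d - b*c.
a = -8, b = 5, c = -7, d = -4
a*d = -8 * -4 = 32
b*c = 5 * -7 = -35
det = 32 - -35 = 67

67


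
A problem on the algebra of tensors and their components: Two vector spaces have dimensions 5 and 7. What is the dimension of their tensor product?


The dimension of a tensor product is the product of dimensions.
dim(V) = 5, dim(W) = 7
dim(V (x) W) = 5 * 7 = 35

35


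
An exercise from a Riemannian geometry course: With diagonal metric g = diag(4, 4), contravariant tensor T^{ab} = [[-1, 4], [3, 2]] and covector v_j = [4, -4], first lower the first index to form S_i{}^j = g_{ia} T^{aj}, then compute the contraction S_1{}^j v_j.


Step 1: lower the first index. For a diagonal metric, g_{ia} T^{aj} = g_{ii} T^{ij} (no sum on i).
g_{11} = 4
S_1{}^1 = 4 * T^{11} = 4 * -1 = -4
S_1{}^2 = 4 * T^{12} = 4 * 4 = 16
Step 2: contract S_1{}^j with v_j.
S_1{}^1 * v_1 = -4 * 4 = -16
S_1{}^2 * v_2 = 16 * -4 = -64
Result = -16 + -64 = -80

-80


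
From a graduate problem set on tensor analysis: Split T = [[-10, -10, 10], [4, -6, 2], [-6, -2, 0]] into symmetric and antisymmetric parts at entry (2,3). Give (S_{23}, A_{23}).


T_{23} = 2
T_{32} = -2
S_{23} = (2 + -2)/2 = 0/2 = 0
A_{23} = (2 - -2)/2 = 4/2 = 2
Check: S + A = 0 + 2 = 2 = T_{23}.

(0, 2)


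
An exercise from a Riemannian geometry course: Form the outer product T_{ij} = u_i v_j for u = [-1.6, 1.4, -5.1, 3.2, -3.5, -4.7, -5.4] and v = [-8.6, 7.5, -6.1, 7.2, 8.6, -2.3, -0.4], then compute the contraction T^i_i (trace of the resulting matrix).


The outer product gives T_{ij} = u_i v_j.
The trace (contraction) is Tr(T) = sum_i T_{ii} = sum_i u_i v_i.
Diagonal entries:
T_{11} = u_1 * v_1 = -1.6 * -8.6 = 13.76
T_{22} = u_2 * v_2 = 1.4 * 7.5 = 10.5
T_{33} = u_3 * v_3 = -5.1 * -6.1 = 31.11
T_{44} = u_4 * v_4 = 3.2 * 7.2 = 23.04
T_{55} = u_5 * v_5 = -3.5 * 8.6 = -30.1
T_{66} = u_6 * v_6 = -4.7 * -2.3 = 10.81
T_{77} = u_7 * v_7 = -5.4 * -0.4 = 2.16
Tr(T) = 13.76 + 10.5 + 31.11 + 23.04 + -30.1 + 10.81 + 2.16 = 61.28

61.28


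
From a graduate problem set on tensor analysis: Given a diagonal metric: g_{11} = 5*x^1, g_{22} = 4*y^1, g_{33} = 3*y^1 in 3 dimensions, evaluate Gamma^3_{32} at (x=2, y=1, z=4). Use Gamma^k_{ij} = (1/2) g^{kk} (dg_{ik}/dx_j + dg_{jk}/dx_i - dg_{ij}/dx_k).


For a diagonal metric, Gamma^k_{ij} = (1/2) g^{kk} (dg_{ik}/dx_j + dg_{jk}/dx_i - dg_{ij}/dx_k).
The metric is diagonal, so g_{ab} = 0 for a != b.
At the given point: g_{11} = 10, g_{22} = 4, g_{33} = 3
g^{33} = 1/3
dg_{33}/dx_2 = dg_{33}/dx_2 = 3
dg_{23}/dx_3 = 0 (off-diagonal)
dg_{32}/dx_3 = 0 (off-diagonal)
Numerator = 3 + 0 - 0 = 3
Gamma^3_{32} = 3 / (2 * 3) = 1/2

1/2


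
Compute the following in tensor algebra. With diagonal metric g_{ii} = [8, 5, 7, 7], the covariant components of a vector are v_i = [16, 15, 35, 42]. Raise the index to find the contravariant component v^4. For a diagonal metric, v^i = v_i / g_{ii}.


To raise an index with a diagonal metric: v^i = v_i / g_{ii}.
For index 4: v_4 = 42, g_{44} = 7
v^4 = 42 / 7 = 6

6


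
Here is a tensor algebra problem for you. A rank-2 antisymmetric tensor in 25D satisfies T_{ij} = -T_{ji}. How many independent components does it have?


An antisymmetric rank-2 tensor satisfies A_{ij} = -A_{ji}, so diagonal entries are zero.
The independent components are the upper-triangular entries: C(n, 2) = n(n-1)/2.
n = 25
C(25, 2) = 25 * 24 / 2 = 600 / 2 = 300

300


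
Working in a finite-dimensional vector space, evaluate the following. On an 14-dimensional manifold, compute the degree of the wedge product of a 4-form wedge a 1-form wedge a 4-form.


The degree of a wedge product is the sum of the degrees of the individual forms.
Degrees: 4, 1, 4
Total degree = 4 + 1 + 4 = 9

9


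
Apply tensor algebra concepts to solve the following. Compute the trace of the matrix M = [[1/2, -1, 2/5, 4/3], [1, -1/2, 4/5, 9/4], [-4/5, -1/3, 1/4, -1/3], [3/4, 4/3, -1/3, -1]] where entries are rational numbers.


The trace is the sum of diagonal entries.
Diagonal: M[1,1] = 1/2, M[2,2] = -1/2, M[3,3] = 1/4, M[4,4] = -1
Tr(M) = 1/2 + -1/2 + 1/4 + -1
Computing step by step:
After adding M[1,1]: 1/2
After adding M[2,2]: 0
After adding M[3,3]: 1/4
After adding M[4,4]: -3/4
Tr(M) = -3/4

-3/4


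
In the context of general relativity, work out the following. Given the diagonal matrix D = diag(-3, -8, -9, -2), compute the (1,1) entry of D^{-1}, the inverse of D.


For a diagonal matrix, the inverse has entries (D^{-1})_{ii} = 1/d_{ii}.
The diagonal entries are: d_{11} = -3, d_{22} = -8, d_{33} = -9, d_{44} = -2
We need (D^{-1})_{11} = 1/d_{11} = 1/-3 = -1/3

-1/3


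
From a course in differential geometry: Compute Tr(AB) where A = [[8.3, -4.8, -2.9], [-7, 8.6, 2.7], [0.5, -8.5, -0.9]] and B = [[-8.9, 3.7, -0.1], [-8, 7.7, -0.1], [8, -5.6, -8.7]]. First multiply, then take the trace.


Tr(AB) = sum_i (AB)_{ii} where (AB)_{ii} = sum_k A_{ik} B_{ki}.
(AB)_{11} = 8.3*-8.9 + -4.8*-8 + -2.9*8 = -58.67
(AB)_{22} = -7*3.7 + 8.6*7.7 + 2.7*-5.6 = 25.2
(AB)_{33} = 0.5*-0.1 + -8.5*-0.1 + -0.9*-8.7 = 8.63
Tr(AB) = -58.67 + 25.2 + 8.63 = -24.84

-24.84


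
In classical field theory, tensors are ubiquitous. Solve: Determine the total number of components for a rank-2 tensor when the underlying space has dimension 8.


The number of components of a rank-r tensor in d dimensions is d^r.
Here d = 8 and r = 2.
8^2 = 64

64


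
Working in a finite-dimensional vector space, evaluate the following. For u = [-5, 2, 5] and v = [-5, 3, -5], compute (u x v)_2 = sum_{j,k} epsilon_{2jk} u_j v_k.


(u x v)_2 = sum_{j,k} epsilon_{2jk} u_j v_k. Only permutations of (1,2,3) contribute; the two non-zero terms are:
eps_{213} u_1 v_3 = -1 * -5 * -5 = -25
eps_{231} u_3 v_1 = 1 * 5 * -5 = -25
(u x v)_2 = -50

-50


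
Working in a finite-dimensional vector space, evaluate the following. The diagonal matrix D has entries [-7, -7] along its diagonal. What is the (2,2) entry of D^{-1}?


For a diagonal matrix, the inverse has entries (D^{-1})_{ii} = 1/d_{ii}.
The diagonal entries are: d_{11} = -7, d_{22} = -7
We need (D^{-1})_{22} = 1/d_{22} = 1/-7 = -1/7

-1/7


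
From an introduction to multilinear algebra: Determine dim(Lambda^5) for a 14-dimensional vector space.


The dimension of the space of p-forms on an n-dimensional space is C(n, p).
n = 14, p = 5
C(14, 5) = 14! / (5! * 9!) = 2002

2002


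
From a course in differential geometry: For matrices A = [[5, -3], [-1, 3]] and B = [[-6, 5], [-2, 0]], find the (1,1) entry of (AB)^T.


(AB)^T_{ij} = (AB)_{ji} = sum_k A_{jk} B_{ki}.
For i=1, j=1 we need (AB)_{11}:
A_{11} * B_{11} = 5 * -6 = -30
A_{12} * B_{21} = -3 * -2 = 6
Sum = -30 + 6 = -24

-24


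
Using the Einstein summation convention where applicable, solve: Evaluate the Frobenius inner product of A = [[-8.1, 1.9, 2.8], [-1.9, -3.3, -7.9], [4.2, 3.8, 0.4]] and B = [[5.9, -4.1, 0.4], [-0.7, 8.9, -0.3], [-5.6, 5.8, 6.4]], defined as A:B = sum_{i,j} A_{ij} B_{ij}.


A:B = sum over all i,j of A_{ij} * B_{ij}.
Row 1: -8.1*5.9=-47.79, 1.9*-4.1=-7.79, 2.8*0.4=1.12 => row sum = -54.46
Row 2: -1.9*-0.7=1.33, -3.3*8.9=-29.37, -7.9*-0.3=2.37 => row sum = -25.67
Row 3: 4.2*-5.6=-23.52, 3.8*5.8=22.04, 0.4*6.4=2.56 => row sum = 1.08
Total = -54.46 + -25.67 + 1.08 = -79.05

-79.05


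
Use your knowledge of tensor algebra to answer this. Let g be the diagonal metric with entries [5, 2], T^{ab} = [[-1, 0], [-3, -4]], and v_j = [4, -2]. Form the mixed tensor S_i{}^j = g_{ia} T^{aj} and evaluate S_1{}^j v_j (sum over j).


Step 1: lower the first index. For a diagonal metric, g_{ia} T^{aj} = g_{ii} T^{ij} (no sum on i).
g_{11} = 5
S_1{}^1 = 5 * T^{11} = 5 * -1 = -5
S_1{}^2 = 5 * T^{12} = 5 * 0 = 0
Step 2: contract S_1{}^j with v_j.
S_1{}^1 * v_1 = -5 * 4 = -20
S_1{}^2 * v_2 = 0 * -2 = 0
Result = -20 + 0 = -20

-20


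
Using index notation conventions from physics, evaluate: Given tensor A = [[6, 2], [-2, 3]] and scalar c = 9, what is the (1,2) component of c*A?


Scalar multiplication: (cA)_{ij} = c * A_{ij}.
c = 9
A_{12} = 2
(cA)_{12} = 9 * 2 = 18

18


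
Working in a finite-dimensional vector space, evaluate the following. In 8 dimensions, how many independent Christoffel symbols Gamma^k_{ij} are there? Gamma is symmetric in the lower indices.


Christoffel symbols Gamma^k_{ij} are symmetric in i,j, so there are d * d(d+1)/2 independent symbols.
d = 8
d(d+1)/2 = 8 * 9 / 2 = 36
Total = 8 * 36 = 288

288


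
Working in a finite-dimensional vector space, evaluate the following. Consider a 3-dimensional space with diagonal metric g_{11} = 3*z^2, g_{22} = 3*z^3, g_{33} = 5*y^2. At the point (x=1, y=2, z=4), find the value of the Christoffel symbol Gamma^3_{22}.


For a diagonal metric, Gamma^k_{ij} = (1/2) g^{kk} (dg_{ik}/dx_j + dg_{jk}/dx_i - dg_{ij}/dx_k).
The metric is diagonal, so g_{ab} = 0 for a != b.
At the given point: g_{11} = 48, g_{22} = 192, g_{33} = 20
g^{33} = 1/20
dg_{23}/dx_2 = 0 (off-diagonal)
dg_{23}/dx_2 = 0 (off-diagonal)
dg_{22}/dx_3 = dg_{22}/dx_3 = 144
Numerator = 0 + 0 - 144 = -144
Gamma^3_{22} = -144 / (2 * 20) = -18/5

-18/5


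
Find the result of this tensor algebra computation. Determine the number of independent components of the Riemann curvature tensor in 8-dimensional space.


The Riemann tensor in d dimensions has d^2(d^2 - 1)/12 independent components.
d = 8, so d^2 = 64
d^2 - 1 = 63
d^2(d^2 - 1) = 64 * 63 = 4032
Divide by 12: 4032 / 12 = 336

336


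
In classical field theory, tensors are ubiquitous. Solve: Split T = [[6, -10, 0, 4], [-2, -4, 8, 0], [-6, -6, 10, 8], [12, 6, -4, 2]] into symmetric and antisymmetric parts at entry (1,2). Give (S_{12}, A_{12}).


T_{12} = -10
T_{21} = -2
S_{12} = (-10 + -2)/2 = -12/2 = -6
A_{12} = (-10 - -2)/2 = -8/2 = -4
Check: S + A = -6 + -4 = -10 = T_{12}.

(-6, -4)


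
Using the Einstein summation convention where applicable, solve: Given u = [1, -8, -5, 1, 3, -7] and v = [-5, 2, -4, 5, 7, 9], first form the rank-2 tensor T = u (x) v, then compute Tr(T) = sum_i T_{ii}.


The outer product gives T_{ij} = u_i v_j.
The trace (contraction) is Tr(T) = sum_i T_{ii} = sum_i u_i v_i.
Diagonal entries:
T_{11} = u_1 * v_1 = 1 * -5 = -5
T_{22} = u_2 * v_2 = -8 * 2 = -16
T_{33} = u_3 * v_3 = -5 * -4 = 20
T_{44} = u_4 * v_4 = 1 * 5 = 5
T_{55} = u_5 * v_5 = 3 * 7 = 21
T_{66} = u_6 * v_6 = -7 * 9 = -63
Tr(T) = -5 + -16 + 20 + 5 + 21 + -63 = -38

-38


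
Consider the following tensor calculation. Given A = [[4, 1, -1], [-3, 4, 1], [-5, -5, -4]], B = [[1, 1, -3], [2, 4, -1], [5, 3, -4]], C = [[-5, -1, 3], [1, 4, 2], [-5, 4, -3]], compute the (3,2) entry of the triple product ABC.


(ABC)_{32} = sum_m (AB)_{3m} C_{m2}. First compute row 3 of AB.
(AB)_{31} = -5*1 + -5*2 + -4*5 = -35
(AB)_{32} = -5*1 + -5*4 + -4*3 = -37
(AB)_{33} = -5*-3 + -5*-1 + -4*-4 = 36
Now contract with column 2 of C:
(AB)_{31} * C_{12} = -35 * -1 = 35
(AB)_{32} * C_{22} = -37 * 4 = -148
(AB)_{33} * C_{32} = 36 * 4 = 144
(ABC)_{32} = 35 + -148 + 144 = 31

31


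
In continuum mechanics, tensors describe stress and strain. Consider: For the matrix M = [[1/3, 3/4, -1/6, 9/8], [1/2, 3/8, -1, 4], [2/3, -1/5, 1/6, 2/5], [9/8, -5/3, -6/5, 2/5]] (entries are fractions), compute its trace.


The trace is the sum of diagonal entries.
Diagonal: M[1,1] = 1/3, M[2,2] = 3/8, M[3,3] = 1/6, M[4,4] = 2/5
Tr(M) = 1/3 + 3/8 + 1/6 + 2/5
Computing step by step:
After adding M[1,1]: 1/3
After adding M[2,2]: 17/24
After adding M[3,3]: 7/8
After adding M[4,4]: 51/40
Tr(M) = 51/40

51/40


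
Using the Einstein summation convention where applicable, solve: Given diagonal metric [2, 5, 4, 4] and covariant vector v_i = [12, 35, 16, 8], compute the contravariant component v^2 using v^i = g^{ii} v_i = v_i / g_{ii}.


To raise an index with a diagonal metric: v^i = v_i / g_{ii}.
For index 2: v_2 = 35, g_{22} = 5
v^2 = 35 / 5 = 7

7


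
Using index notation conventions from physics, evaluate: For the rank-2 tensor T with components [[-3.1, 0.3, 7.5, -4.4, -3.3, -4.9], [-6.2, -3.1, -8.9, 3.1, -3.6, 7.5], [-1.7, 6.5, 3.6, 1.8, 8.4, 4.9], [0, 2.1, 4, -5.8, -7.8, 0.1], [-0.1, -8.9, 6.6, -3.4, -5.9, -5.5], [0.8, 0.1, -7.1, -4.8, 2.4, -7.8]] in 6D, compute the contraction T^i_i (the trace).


The contraction (trace) of a rank-2 tensor is the sum of its diagonal elements.
Diagonal entries: A[1,1] = -3.1, A[2,2] = -3.1, A[3,3] = 3.6, A[4,4] = -5.8, A[5,5] = -5.9, A[6,6] = -7.8
Tr(A) = -3.1 + -3.1 + 3.6 + -5.8 + -5.9 + -7.8 = -22.1

-22.1


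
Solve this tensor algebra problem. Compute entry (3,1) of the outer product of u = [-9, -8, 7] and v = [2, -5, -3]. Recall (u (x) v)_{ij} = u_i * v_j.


The outer product entry T_{ij} = u_i * v_j.
We need i=3, j=1.
u_3 = 7, v_1 = 2
T_{3,1} = 7 * 2 = 14

14


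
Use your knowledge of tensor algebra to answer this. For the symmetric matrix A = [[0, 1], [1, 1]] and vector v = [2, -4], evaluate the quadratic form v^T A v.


First compute Av:
(Av)_1 = 0*2 + 1*-4 = -4
(Av)_2 = 1*2 + 1*-4 = -2
Av = [-4, -2]
Then v^T (Av) = 2*-4 + -4*-2
= -8 + 8 = 0

0


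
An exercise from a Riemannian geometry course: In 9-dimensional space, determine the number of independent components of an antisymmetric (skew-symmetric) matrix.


An antisymmetric rank-2 tensor satisfies A_{ij} = -A_{ji}, so diagonal entries are zero.
The independent components are the upper-triangular entries: C(n, 2) = n(n-1)/2.
n = 9
C(9, 2) = 9 * 8 / 2 = 72 / 2 = 36

36


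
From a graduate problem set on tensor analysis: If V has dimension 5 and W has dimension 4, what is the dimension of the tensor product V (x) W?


The dimension of a tensor product is the product of dimensions.
dim(V) = 5, dim(W) = 4
dim(V (x) W) = 5 * 4 = 20

20


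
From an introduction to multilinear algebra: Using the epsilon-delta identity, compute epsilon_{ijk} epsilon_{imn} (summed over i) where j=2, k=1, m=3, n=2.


Using the identity: epsilon_{ijk} epsilon_{imn} = delta_{jm} delta_{kn} - delta_{jn} delta_{km}.
delta_{23} = 0
delta_{12} = 0
delta_{22} = 1
delta_{13} = 0
Result = 0 * 0 - 1 * 0 = 0 - 0 = 0

0


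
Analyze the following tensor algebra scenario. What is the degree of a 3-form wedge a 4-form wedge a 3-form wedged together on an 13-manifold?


The degree of a wedge product is the sum of the degrees of the individual forms.
Degrees: 3, 4, 3
Total degree = 3 + 4 + 3 = 10

10


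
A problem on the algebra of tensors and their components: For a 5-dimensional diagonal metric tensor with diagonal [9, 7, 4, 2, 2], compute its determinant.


For a diagonal metric, the determinant is the product of diagonal entries.
Diagonal entries: 9, 7, 4, 2, 2
det(g) = 9 * 7 * 4 * 2 * 2 = 1008

1008


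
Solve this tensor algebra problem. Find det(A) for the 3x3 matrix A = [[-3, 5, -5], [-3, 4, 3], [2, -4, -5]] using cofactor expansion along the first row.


Expanding along the first row, det(A) = a11*M_11 - a12*M_12 + a13*M_13, where M_1j is the (1,j) minor.
Minor M_11 = 4*-5 - 3*-4 = -8
Minor M_12 = -3*-5 - 3*2 = 9
Minor M_13 = -3*-4 - 4*2 = 4
det = -3*(-8) - 5*(9) + -5*(4)
    = 24 - 45 + -20
    = -41

-41


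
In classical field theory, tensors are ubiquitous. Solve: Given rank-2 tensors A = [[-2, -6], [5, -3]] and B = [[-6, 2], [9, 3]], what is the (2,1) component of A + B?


Tensor addition is component-wise: (A + B)_{ij} = A_{ij} + B_{ij}.
A_{21} = 5
B_{21} = 9
(A + B)_{21} = 5 + 9 = 14

14


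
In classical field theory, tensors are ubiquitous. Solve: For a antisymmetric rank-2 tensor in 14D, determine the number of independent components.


A antisymmetric rank-2 tensor in d dimensions has d(d-1)/2 independent components.
d = 14
d(d-1)/2 = 14 * 13 / 2 = 182 / 2 = 91

91


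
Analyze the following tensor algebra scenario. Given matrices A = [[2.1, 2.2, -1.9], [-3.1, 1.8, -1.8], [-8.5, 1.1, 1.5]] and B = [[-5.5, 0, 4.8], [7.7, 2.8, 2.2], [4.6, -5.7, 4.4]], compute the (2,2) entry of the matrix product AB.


(AB)_{ij} = sum_k A_{ik} B_{kj}.
For i=2, j=2:
A_{21} * B_{12} = -3.1 * 0 = 0
A_{22} * B_{22} = 1.8 * 2.8 = 5.04
A_{23} * B_{32} = -1.8 * -5.7 = 10.26
Sum = 0 + 5.04 + 10.26 = 15.3

15.3
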